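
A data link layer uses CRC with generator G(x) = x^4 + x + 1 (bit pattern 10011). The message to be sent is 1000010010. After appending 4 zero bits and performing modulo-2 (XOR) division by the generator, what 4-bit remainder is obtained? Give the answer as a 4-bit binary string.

1110

Append 4 zeros: 10000100100000. Divide by 10011 (XOR where the leading bit is 1):
  pos 0: 10000 XOR 10011 = 00011
  pos 3: 11100 XOR 10011 = 01111
  pos 4: 11111 XOR 10011 = 01100
  pos 5: 11000 XOR 10011 = 01011
  pos 6: 10110 XOR 10011 = 00101
  pos 8: 10100 XOR 10011 = 00111
Remainder (last 4 bits) = 1110. This is the CRC / FCS.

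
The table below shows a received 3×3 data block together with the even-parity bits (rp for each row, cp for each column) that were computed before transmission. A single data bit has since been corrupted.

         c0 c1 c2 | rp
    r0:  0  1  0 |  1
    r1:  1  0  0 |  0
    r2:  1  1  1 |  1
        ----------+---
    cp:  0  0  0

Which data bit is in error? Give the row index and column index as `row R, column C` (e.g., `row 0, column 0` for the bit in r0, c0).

row 1, column 2

Recompute each row's even parity and compare to rp:
  r0: data parity 1, sent rp 1 → ok
  r1: data parity 1, sent rp 0 → mismatch
  r2: data parity 1, sent rp 1 → ok
Recompute each column's even parity and compare to cp:
  c0: data parity 0, sent cp 0 → ok
  c1: data parity 0, sent cp 0 → ok
  c2: data parity 1, sent cp 0 → mismatch
Exactly one row (r1) and one column (c2) fail → the flipped bit is at their intersection.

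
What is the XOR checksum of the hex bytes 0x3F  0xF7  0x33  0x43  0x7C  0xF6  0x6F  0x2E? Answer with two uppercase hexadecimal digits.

XOR the bytes together:
  start with 0x3F
  0x3F ⊕ 0xF7 = 0xC8
  0xC8 ⊕ 0x33 = 0xFB
  0xFB ⊕ 0x43 = 0xB8
  0xB8 ⊕ 0x7C = 0xC4
  0xC4 ⊕ 0xF6 = 0x32
  0x32 ⊕ 0x6F = 0x5D
  0x5D ⊕ 0x2E = 0x73

73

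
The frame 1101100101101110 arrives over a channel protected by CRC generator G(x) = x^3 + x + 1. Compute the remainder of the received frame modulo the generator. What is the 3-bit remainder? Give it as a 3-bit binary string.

Modulo-2 division of 1101100101101110 by 1011:
  pos 0: 1101 XOR 1011 = 0110
  pos 1: 1101 XOR 1011 = 0110
  pos 2: 1100 XOR 1011 = 0111
  pos 3: 1110 XOR 1011 = 0101
  pos 4: 1011 XOR 1011 = 0000
  pos 9: 1101 XOR 1011 = 0110
  pos 10: 1101 XOR 1011 = 0110
  pos 11: 1101 XOR 1011 = 0110
  pos 12: 1100 XOR 1011 = 0111
Remainder = 111 (nonzero — an error is detected).

111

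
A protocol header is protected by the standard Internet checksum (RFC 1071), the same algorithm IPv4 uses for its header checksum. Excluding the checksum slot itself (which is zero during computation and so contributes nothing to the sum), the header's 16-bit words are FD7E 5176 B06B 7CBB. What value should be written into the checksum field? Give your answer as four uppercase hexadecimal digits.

83E3

One's-complement addition (fold any carry out of bit 15 back into bit 0):
  0xFD7E + 0x5176 = 0x14EF4 → wrap carry → 0x4EF5
  0x4EF5 + 0xB06B = 0x0FF60
  0xFF60 + 0x7CBB = 0x17C1B → wrap carry → 0x7C1C
One's-complement sum = 0x7C1C.
Checksum = ~0x7C1C & 0xFFFF = 0x83E3.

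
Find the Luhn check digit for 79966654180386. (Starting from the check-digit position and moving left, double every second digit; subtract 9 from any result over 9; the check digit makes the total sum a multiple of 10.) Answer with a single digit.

Partial digits right→left: 6 8 3 0 8 1 4 5 6 6 6 9 9 7
Double every second digit counting from the check-digit position (so the 1st, 3rd, 5th, ... of the partial from the right).
  doubled (with −9 where >9): 3 6 7 8 3 3 9 → sum 39
  kept as-is: 8 0 1 5 6 9 7 → sum 36
Total = 39 + 36 = 75.
Check digit = (10 − (75 mod 10)) mod 10 = 5.

5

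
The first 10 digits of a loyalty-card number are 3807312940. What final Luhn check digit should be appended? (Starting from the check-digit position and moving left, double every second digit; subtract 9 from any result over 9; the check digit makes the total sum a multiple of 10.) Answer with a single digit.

5

Partial digits right→left: 0 4 9 2 1 3 7 0 8 3
Double every second digit counting from the check-digit position (so the 1st, 3rd, 5th, ... of the partial from the right).
  doubled (with −9 where >9): 0 9 2 5 7 → sum 23
  kept as-is: 4 2 3 0 3 → sum 12
Total = 23 + 12 = 35.
Check digit = (10 − (35 mod 10)) mod 10 = 5.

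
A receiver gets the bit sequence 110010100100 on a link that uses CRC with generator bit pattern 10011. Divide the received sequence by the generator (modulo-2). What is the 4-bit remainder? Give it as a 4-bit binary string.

0000

Modulo-2 division of 110010100100 by 10011:
  pos 0: 11001 XOR 10011 = 01010
  pos 1: 10100 XOR 10011 = 00111
  pos 3: 11110 XOR 10011 = 01101
  pos 4: 11010 XOR 10011 = 01001
  pos 5: 10011 XOR 10011 = 00000
Remainder = 0000 (zero — the frame passes the CRC check).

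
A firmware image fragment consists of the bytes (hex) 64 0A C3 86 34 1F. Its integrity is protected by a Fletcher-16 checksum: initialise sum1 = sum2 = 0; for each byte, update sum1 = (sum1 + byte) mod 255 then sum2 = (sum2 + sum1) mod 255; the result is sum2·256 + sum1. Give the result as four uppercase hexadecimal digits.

B60C

Running sums (mod 255):
  after byte 0 (64): sum1=100, sum2=100
  after byte 1 (0A): sum1=110, sum2=210
  after byte 2 (C3): sum1=50, sum2=5
  after byte 3 (86): sum1=184, sum2=189
  after byte 4 (34): sum1=236, sum2=170
  after byte 5 (1F): sum1=12, sum2=182
Checksum = sum2·256 + sum1 = 182·256 + 12 = 46604 = 0xB60C.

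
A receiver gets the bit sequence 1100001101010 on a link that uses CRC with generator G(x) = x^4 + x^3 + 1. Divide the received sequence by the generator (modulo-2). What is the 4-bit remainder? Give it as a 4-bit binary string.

Modulo-2 division of 1100001101010 by 11001:
  pos 0: 11000 XOR 11001 = 00001
  pos 4: 10110 XOR 11001 = 01111
  pos 5: 11111 XOR 11001 = 00110
  pos 7: 11001 XOR 11001 = 00000
Remainder = 0000 (zero — the frame passes the CRC check).

0000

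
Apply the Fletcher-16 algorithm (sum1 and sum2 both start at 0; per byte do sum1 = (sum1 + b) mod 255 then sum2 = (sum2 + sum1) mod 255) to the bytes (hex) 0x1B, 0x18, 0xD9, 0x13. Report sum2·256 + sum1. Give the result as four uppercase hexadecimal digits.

Running sums (mod 255):
  after byte 0 (0x1B): sum1=27, sum2=27
  after byte 1 (0x18): sum1=51, sum2=78
  after byte 2 (0xD9): sum1=13, sum2=91
  after byte 3 (0x13): sum1=32, sum2=123
Checksum = sum2·256 + sum1 = 123·256 + 32 = 31520 = 0x7B20.

7B20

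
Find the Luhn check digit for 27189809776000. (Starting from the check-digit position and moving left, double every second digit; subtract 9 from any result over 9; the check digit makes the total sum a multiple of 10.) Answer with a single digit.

2

Partial digits right→left: 0 0 0 6 7 7 9 0 8 9 8 1 7 2
Double every second digit counting from the check-digit position (so the 1st, 3rd, 5th, ... of the partial from the right).
  doubled (with −9 where >9): 0 0 5 9 7 7 5 → sum 33
  kept as-is: 0 6 7 0 9 1 2 → sum 25
Total = 33 + 25 = 58.
Check digit = (10 − (58 mod 10)) mod 10 = 2.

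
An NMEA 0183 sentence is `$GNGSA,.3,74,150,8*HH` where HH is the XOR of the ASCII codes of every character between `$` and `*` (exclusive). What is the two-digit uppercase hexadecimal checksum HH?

XOR the ASCII codes of the payload characters:
  'G' = 0x47 → acc = 0x47
  'N' = 0x4E → acc = 0x09
  'G' = 0x47 → acc = 0x4E
  'S' = 0x53 → acc = 0x1D
  'A' = 0x41 → acc = 0x5C
  ',' = 0x2C → acc = 0x70
  '.' = 0x2E → acc = 0x5E
  '3' = 0x33 → acc = 0x6D
  ',' = 0x2C → acc = 0x41
  '7' = 0x37 → acc = 0x76
  '4' = 0x34 → acc = 0x42
  ',' = 0x2C → acc = 0x6E
  '1' = 0x31 → acc = 0x5F
  '5' = 0x35 → acc = 0x6A
  '0' = 0x30 → acc = 0x5A
  ',' = 0x2C → acc = 0x76
  '8' = 0x38 → acc = 0x4E
Checksum = 0x4E.

4E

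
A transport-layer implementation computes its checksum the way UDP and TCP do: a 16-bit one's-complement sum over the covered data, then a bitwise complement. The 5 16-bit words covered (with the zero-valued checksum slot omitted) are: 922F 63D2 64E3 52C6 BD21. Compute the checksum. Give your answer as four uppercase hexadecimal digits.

One's-complement addition (fold any carry out of bit 15 back into bit 0):
  0x922F + 0x63D2 = 0x0F601
  0xF601 + 0x64E3 = 0x15AE4 → wrap carry → 0x5AE5
  0x5AE5 + 0x52C6 = 0x0ADAB
  0xADAB + 0xBD21 = 0x16ACC → wrap carry → 0x6ACD
One's-complement sum = 0x6ACD.
Checksum = ~0x6ACD & 0xFFFF = 0x9532.

9532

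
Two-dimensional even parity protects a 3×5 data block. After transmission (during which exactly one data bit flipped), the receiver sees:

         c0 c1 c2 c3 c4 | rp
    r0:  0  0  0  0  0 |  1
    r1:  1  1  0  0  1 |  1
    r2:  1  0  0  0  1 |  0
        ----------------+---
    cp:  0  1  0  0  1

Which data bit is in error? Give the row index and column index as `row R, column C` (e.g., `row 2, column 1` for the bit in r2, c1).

Recompute each row's even parity and compare to rp:
  r0: data parity 0, sent rp 1 → mismatch
  r1: data parity 1, sent rp 1 → ok
  r2: data parity 0, sent rp 0 → ok
Recompute each column's even parity and compare to cp:
  c0: data parity 0, sent cp 0 → ok
  c1: data parity 1, sent cp 1 → ok
  c2: data parity 0, sent cp 0 → ok
  c3: data parity 0, sent cp 0 → ok
  c4: data parity 0, sent cp 1 → mismatch
Exactly one row (r0) and one column (c4) fail → the flipped bit is at their intersection.

row 0, column 4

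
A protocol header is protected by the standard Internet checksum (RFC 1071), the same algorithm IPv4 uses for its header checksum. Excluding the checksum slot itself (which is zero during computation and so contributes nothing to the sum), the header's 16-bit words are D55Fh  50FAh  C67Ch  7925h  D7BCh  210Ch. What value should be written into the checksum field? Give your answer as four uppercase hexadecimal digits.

A13A

One's-complement addition (fold any carry out of bit 15 back into bit 0):
  0xD55F + 0x50FA = 0x12659 → wrap carry → 0x265A
  0x265A + 0xC67C = 0x0ECD6
  0xECD6 + 0x7925 = 0x165FB → wrap carry → 0x65FC
  0x65FC + 0xD7BC = 0x13DB8 → wrap carry → 0x3DB9
  0x3DB9 + 0x210C = 0x05EC5
One's-complement sum = 0x5EC5.
Checksum = ~0x5EC5 & 0xFFFF = 0xA13A.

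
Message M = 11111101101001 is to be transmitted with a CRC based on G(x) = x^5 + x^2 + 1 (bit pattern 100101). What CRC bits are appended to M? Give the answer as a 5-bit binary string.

01011

Append 5 zeros: 1111110110100100000. Divide by 100101 (XOR where the leading bit is 1):
  pos 0: 111111 XOR 100101 = 011010
  pos 1: 110100 XOR 100101 = 010001
  pos 2: 100011 XOR 100101 = 000110
  pos 5: 110101 XOR 100101 = 010000
  pos 6: 100000 XOR 100101 = 000101
  pos 9: 101010 XOR 100101 = 001111
  pos 11: 111100 XOR 100101 = 011001
  pos 12: 110010 XOR 100101 = 010111
  pos 13: 101110 XOR 100101 = 001011
Remainder (last 5 bits) = 01011. This is the CRC / FCS.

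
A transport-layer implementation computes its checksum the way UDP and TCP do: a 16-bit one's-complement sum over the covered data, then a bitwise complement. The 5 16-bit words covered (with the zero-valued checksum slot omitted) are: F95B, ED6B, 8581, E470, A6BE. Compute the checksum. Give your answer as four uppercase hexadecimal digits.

One's-complement addition (fold any carry out of bit 15 back into bit 0):
  0xF95B + 0xED6B = 0x1E6C6 → wrap carry → 0xE6C7
  0xE6C7 + 0x8581 = 0x16C48 → wrap carry → 0x6C49
  0x6C49 + 0xE470 = 0x150B9 → wrap carry → 0x50BA
  0x50BA + 0xA6BE = 0x0F778
One's-complement sum = 0xF778.
Checksum = ~0xF778 & 0xFFFF = 0x0887.

0887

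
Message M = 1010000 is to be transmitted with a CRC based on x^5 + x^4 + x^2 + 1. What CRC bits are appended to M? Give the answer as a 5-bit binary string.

Append 5 zeros: 101000000000. Divide by 110101 (XOR where the leading bit is 1):
  pos 0: 101000 XOR 110101 = 011101
  pos 1: 111010 XOR 110101 = 001111
  pos 3: 111100 XOR 110101 = 001001
  pos 5: 100100 XOR 110101 = 010001
  pos 6: 100010 XOR 110101 = 010111
Remainder (last 5 bits) = 10111. This is the CRC / FCS.

10111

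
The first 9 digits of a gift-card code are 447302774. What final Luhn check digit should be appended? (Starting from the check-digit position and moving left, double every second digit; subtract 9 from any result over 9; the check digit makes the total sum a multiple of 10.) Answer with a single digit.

8

Partial digits right→left: 4 7 7 2 0 3 7 4 4
Double every second digit counting from the check-digit position (so the 1st, 3rd, 5th, ... of the partial from the right).
  doubled (with −9 where >9): 8 5 0 5 8 → sum 26
  kept as-is: 7 2 3 4 → sum 16
Total = 26 + 16 = 42.
Check digit = (10 − (42 mod 10)) mod 10 = 8.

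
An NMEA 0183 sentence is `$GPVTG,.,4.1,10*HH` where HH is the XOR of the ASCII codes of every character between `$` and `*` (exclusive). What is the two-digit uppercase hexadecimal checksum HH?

7A

XOR the ASCII codes of the payload characters:
  'G' = 0x47 → acc = 0x47
  'P' = 0x50 → acc = 0x17
  'V' = 0x56 → acc = 0x41
  'T' = 0x54 → acc = 0x15
  'G' = 0x47 → acc = 0x52
  ',' = 0x2C → acc = 0x7E
  '.' = 0x2E → acc = 0x50
  ',' = 0x2C → acc = 0x7C
  '4' = 0x34 → acc = 0x48
  '.' = 0x2E → acc = 0x66
  '1' = 0x31 → acc = 0x57
  ',' = 0x2C → acc = 0x7B
  '1' = 0x31 → acc = 0x4A
  '0' = 0x30 → acc = 0x7A
Checksum = 0x7A.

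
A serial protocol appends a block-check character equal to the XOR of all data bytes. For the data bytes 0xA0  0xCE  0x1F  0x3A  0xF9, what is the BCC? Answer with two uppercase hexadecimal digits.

B2

XOR the bytes together:
  start with 0xA0
  0xA0 ⊕ 0xCE = 0x6E
  0x6E ⊕ 0x1F = 0x71
  0x71 ⊕ 0x3A = 0x4B
  0x4B ⊕ 0xF9 = 0xB2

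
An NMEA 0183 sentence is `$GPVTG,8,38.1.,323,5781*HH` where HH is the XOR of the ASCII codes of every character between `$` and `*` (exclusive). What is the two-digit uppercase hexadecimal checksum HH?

69

XOR the ASCII codes of the payload characters:
  'G' = 0x47 → acc = 0x47
  'P' = 0x50 → acc = 0x17
  'V' = 0x56 → acc = 0x41
  'T' = 0x54 → acc = 0x15
  'G' = 0x47 → acc = 0x52
  ',' = 0x2C → acc = 0x7E
  '8' = 0x38 → acc = 0x46
  ',' = 0x2C → acc = 0x6A
  '3' = 0x33 → acc = 0x59
  '8' = 0x38 → acc = 0x61
  '.' = 0x2E → acc = 0x4F
  '1' = 0x31 → acc = 0x7E
  '.' = 0x2E → acc = 0x50
  ',' = 0x2C → acc = 0x7C
  '3' = 0x33 → acc = 0x4F
  '2' = 0x32 → acc = 0x7D
  '3' = 0x33 → acc = 0x4E
  ',' = 0x2C → acc = 0x62
  '5' = 0x35 → acc = 0x57
  '7' = 0x37 → acc = 0x60
  '8' = 0x38 → acc = 0x58
  '1' = 0x31 → acc = 0x69
Checksum = 0x69.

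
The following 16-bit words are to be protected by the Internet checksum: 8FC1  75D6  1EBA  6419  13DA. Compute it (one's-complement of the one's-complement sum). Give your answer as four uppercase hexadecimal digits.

63BA

One's-complement addition (fold any carry out of bit 15 back into bit 0):
  0x8FC1 + 0x75D6 = 0x10597 → wrap carry → 0x0598
  0x0598 + 0x1EBA = 0x02452
  0x2452 + 0x6419 = 0x0886B
  0x886B + 0x13DA = 0x09C45
One's-complement sum = 0x9C45.
Checksum = ~0x9C45 & 0xFFFF = 0x63BA.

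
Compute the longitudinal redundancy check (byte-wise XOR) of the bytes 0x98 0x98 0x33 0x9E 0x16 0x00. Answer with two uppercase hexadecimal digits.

BB

XOR the bytes together:
  start with 0x98
  0x98 ⊕ 0x98 = 0x00
  0x00 ⊕ 0x33 = 0x33
  0x33 ⊕ 0x9E = 0xAD
  0xAD ⊕ 0x16 = 0xBB
  0xBB ⊕ 0x00 = 0xBB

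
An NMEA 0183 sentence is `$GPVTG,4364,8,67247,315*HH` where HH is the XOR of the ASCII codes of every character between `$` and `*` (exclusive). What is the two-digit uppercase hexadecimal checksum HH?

68

XOR the ASCII codes of the payload characters:
  'G' = 0x47 → acc = 0x47
  'P' = 0x50 → acc = 0x17
  'V' = 0x56 → acc = 0x41
  'T' = 0x54 → acc = 0x15
  'G' = 0x47 → acc = 0x52
  ',' = 0x2C → acc = 0x7E
  '4' = 0x34 → acc = 0x4A
  '3' = 0x33 → acc = 0x79
  '6' = 0x36 → acc = 0x4F
  '4' = 0x34 → acc = 0x7B
  ',' = 0x2C → acc = 0x57
  '8' = 0x38 → acc = 0x6F
  ',' = 0x2C → acc = 0x43
  '6' = 0x36 → acc = 0x75
  '7' = 0x37 → acc = 0x42
  '2' = 0x32 → acc = 0x70
  '4' = 0x34 → acc = 0x44
  '7' = 0x37 → acc = 0x73
  ',' = 0x2C → acc = 0x5F
  '3' = 0x33 → acc = 0x6C
  '1' = 0x31 → acc = 0x5D
  '5' = 0x35 → acc = 0x68
Checksum = 0x68.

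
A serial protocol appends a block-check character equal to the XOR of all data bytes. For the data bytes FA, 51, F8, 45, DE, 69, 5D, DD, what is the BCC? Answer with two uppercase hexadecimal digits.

21

XOR the bytes together:
  start with 0xFA
  0xFA ⊕ 0x51 = 0xAB
  0xAB ⊕ 0xF8 = 0x53
  0x53 ⊕ 0x45 = 0x16
  0x16 ⊕ 0xDE = 0xC8
  0xC8 ⊕ 0x69 = 0xA1
  0xA1 ⊕ 0x5D = 0xFC
  0xFC ⊕ 0xDD = 0x21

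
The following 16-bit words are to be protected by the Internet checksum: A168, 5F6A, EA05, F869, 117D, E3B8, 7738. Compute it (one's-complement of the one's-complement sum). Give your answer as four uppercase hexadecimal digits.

B04E

One's-complement addition (fold any carry out of bit 15 back into bit 0):
  0xA168 + 0x5F6A = 0x100D2 → wrap carry → 0x00D3
  0x00D3 + 0xEA05 = 0x0EAD8
  0xEAD8 + 0xF869 = 0x1E341 → wrap carry → 0xE342
  0xE342 + 0x117D = 0x0F4BF
  0xF4BF + 0xE3B8 = 0x1D877 → wrap carry → 0xD878
  0xD878 + 0x7738 = 0x14FB0 → wrap carry → 0x4FB1
One's-complement sum = 0x4FB1.
Checksum = ~0x4FB1 & 0xFFFF = 0xB04E.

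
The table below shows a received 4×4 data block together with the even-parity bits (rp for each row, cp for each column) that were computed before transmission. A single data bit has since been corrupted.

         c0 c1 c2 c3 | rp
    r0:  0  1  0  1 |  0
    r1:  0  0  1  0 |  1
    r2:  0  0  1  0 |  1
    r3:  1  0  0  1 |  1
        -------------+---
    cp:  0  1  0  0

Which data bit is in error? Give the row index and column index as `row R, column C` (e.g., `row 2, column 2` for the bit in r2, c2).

row 3, column 0

Recompute each row's even parity and compare to rp:
  r0: data parity 0, sent rp 0 → ok
  r1: data parity 1, sent rp 1 → ok
  r2: data parity 1, sent rp 1 → ok
  r3: data parity 0, sent rp 1 → mismatch
Recompute each column's even parity and compare to cp:
  c0: data parity 1, sent cp 0 → mismatch
  c1: data parity 1, sent cp 1 → ok
  c2: data parity 0, sent cp 0 → ok
  c3: data parity 0, sent cp 0 → ok
Exactly one row (r3) and one column (c0) fail → the flipped bit is at their intersection.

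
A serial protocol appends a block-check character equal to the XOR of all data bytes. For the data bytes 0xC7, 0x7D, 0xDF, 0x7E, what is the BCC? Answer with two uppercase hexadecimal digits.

1B

XOR the bytes together:
  start with 0xC7
  0xC7 ⊕ 0x7D = 0xBA
  0xBA ⊕ 0xDF = 0x65
  0x65 ⊕ 0x7E = 0x1B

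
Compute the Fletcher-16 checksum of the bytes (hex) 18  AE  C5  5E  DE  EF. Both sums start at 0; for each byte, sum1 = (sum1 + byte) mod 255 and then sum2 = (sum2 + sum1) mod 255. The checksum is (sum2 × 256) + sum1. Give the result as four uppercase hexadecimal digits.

Running sums (mod 255):
  after byte 0 (18): sum1=24, sum2=24
  after byte 1 (AE): sum1=198, sum2=222
  after byte 2 (C5): sum1=140, sum2=107
  after byte 3 (5E): sum1=234, sum2=86
  after byte 4 (DE): sum1=201, sum2=32
  after byte 5 (EF): sum1=185, sum2=217
Checksum = sum2·256 + sum1 = 217·256 + 185 = 55737 = 0xD9B9.

D9B9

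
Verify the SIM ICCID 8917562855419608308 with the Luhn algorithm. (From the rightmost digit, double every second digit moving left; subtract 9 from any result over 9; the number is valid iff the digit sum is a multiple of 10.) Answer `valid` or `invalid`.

From the right, keep odd positions and double even positions (subtract 9 from any doubled value over 9):
  doubled (positions 2,4,...): 0 7 3 2 1 7 3 5 9 → sum 37
  kept (positions 1,3,...): 8 3 0 9 4 5 2 5 1 8 → sum 45
Total = 82.
82 mod 10 = 2, so the number is invalid.

invalid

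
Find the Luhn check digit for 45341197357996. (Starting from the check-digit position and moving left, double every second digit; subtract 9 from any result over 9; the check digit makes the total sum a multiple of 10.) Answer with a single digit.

Partial digits right→left: 6 9 9 7 5 3 7 9 1 1 4 3 5 4
Double every second digit counting from the check-digit position (so the 1st, 3rd, 5th, ... of the partial from the right).
  doubled (with −9 where >9): 3 9 1 5 2 8 1 → sum 29
  kept as-is: 9 7 3 9 1 3 4 → sum 36
Total = 29 + 36 = 65.
Check digit = (10 − (65 mod 10)) mod 10 = 5.

5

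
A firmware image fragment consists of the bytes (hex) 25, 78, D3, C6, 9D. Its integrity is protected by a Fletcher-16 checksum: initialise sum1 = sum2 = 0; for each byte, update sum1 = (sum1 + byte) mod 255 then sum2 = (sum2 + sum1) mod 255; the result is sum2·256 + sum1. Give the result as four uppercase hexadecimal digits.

42D5

Running sums (mod 255):
  after byte 0 (25): sum1=37, sum2=37
  after byte 1 (78): sum1=157, sum2=194
  after byte 2 (D3): sum1=113, sum2=52
  after byte 3 (C6): sum1=56, sum2=108
  after byte 4 (9D): sum1=213, sum2=66
Checksum = sum2·256 + sum1 = 66·256 + 213 = 17109 = 0x42D5.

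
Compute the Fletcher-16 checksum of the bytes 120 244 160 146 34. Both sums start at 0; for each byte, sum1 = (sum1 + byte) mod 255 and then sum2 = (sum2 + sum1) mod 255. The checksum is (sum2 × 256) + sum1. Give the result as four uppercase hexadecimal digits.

Running sums (mod 255):
  after byte 0 (120): sum1=120, sum2=120
  after byte 1 (244): sum1=109, sum2=229
  after byte 2 (160): sum1=14, sum2=243
  after byte 3 (146): sum1=160, sum2=148
  after byte 4 (34): sum1=194, sum2=87
Checksum = sum2·256 + sum1 = 87·256 + 194 = 22466 = 0x57C2.

57C2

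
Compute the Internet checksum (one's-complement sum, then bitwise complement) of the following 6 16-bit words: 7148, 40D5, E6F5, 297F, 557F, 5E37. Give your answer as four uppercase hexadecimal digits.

One's-complement addition (fold any carry out of bit 15 back into bit 0):
  0x7148 + 0x40D5 = 0x0B21D
  0xB21D + 0xE6F5 = 0x19912 → wrap carry → 0x9913
  0x9913 + 0x297F = 0x0C292
  0xC292 + 0x557F = 0x11811 → wrap carry → 0x1812
  0x1812 + 0x5E37 = 0x07649
One's-complement sum = 0x7649.
Checksum = ~0x7649 & 0xFFFF = 0x89B6.

89B6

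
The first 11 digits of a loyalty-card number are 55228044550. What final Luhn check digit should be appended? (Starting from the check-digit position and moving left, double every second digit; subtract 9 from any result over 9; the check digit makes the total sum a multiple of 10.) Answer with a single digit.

3

Partial digits right→left: 0 5 5 4 4 0 8 2 2 5 5
Double every second digit counting from the check-digit position (so the 1st, 3rd, 5th, ... of the partial from the right).
  doubled (with −9 where >9): 0 1 8 7 4 1 → sum 21
  kept as-is: 5 4 0 2 5 → sum 16
Total = 21 + 16 = 37.
Check digit = (10 − (37 mod 10)) mod 10 = 3.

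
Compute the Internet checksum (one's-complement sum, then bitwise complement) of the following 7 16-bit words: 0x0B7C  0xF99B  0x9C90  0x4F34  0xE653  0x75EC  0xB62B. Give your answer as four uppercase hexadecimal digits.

One's-complement addition (fold any carry out of bit 15 back into bit 0):
  0x0B7C + 0xF99B = 0x10517 → wrap carry → 0x0518
  0x0518 + 0x9C90 = 0x0A1A8
  0xA1A8 + 0x4F34 = 0x0F0DC
  0xF0DC + 0xE653 = 0x1D72F → wrap carry → 0xD730
  0xD730 + 0x75EC = 0x14D1C → wrap carry → 0x4D1D
  0x4D1D + 0xB62B = 0x10348 → wrap carry → 0x0349
One's-complement sum = 0x0349.
Checksum = ~0x0349 & 0xFFFF = 0xFCB6.

FCB6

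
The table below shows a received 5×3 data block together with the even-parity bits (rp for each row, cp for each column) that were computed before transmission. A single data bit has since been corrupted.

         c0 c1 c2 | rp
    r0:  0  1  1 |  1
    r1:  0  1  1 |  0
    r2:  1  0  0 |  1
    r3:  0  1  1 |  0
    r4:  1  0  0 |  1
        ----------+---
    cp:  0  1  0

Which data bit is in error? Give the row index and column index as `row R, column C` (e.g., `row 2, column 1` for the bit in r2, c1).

row 0, column 2

Recompute each row's even parity and compare to rp:
  r0: data parity 0, sent rp 1 → mismatch
  r1: data parity 0, sent rp 0 → ok
  r2: data parity 1, sent rp 1 → ok
  r3: data parity 0, sent rp 0 → ok
  r4: data parity 1, sent rp 1 → ok
Recompute each column's even parity and compare to cp:
  c0: data parity 0, sent cp 0 → ok
  c1: data parity 1, sent cp 1 → ok
  c2: data parity 1, sent cp 0 → mismatch
Exactly one row (r0) and one column (c2) fail → the flipped bit is at their intersection.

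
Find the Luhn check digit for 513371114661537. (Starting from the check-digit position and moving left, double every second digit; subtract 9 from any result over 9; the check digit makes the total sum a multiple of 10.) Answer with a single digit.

Partial digits right→left: 7 3 5 1 6 6 4 1 1 1 7 3 3 1 5
Double every second digit counting from the check-digit position (so the 1st, 3rd, 5th, ... of the partial from the right).
  doubled (with −9 where >9): 5 1 3 8 2 5 6 1 → sum 31
  kept as-is: 3 1 6 1 1 3 1 → sum 16
Total = 31 + 16 = 47.
Check digit = (10 − (47 mod 10)) mod 10 = 3.

3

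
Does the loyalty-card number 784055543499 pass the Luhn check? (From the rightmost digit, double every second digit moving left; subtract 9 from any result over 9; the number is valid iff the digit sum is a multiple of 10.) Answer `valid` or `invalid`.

valid

From the right, keep odd positions and double even positions (subtract 9 from any doubled value over 9):
  doubled (positions 2,4,...): 9 6 1 1 8 5 → sum 30
  kept (positions 1,3,...): 9 4 4 5 0 8 → sum 30
Total = 60.
60 mod 10 = 0, so the number is valid.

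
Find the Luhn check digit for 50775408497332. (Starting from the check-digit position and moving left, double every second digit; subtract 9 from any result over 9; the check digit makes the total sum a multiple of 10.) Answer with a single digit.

0

Partial digits right→left: 2 3 3 7 9 4 8 0 4 5 7 7 0 5
Double every second digit counting from the check-digit position (so the 1st, 3rd, 5th, ... of the partial from the right).
  doubled (with −9 where >9): 4 6 9 7 8 5 0 → sum 39
  kept as-is: 3 7 4 0 5 7 5 → sum 31
Total = 39 + 31 = 70.
Check digit = (10 − (70 mod 10)) mod 10 = 0.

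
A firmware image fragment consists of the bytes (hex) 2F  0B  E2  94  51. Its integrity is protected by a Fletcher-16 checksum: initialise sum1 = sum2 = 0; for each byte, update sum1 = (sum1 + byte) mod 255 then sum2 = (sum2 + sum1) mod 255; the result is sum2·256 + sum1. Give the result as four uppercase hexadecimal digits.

3B03

Running sums (mod 255):
  after byte 0 (2F): sum1=47, sum2=47
  after byte 1 (0B): sum1=58, sum2=105
  after byte 2 (E2): sum1=29, sum2=134
  after byte 3 (94): sum1=177, sum2=56
  after byte 4 (51): sum1=3, sum2=59
Checksum = sum2·256 + sum1 = 59·256 + 3 = 15107 = 0x3B03.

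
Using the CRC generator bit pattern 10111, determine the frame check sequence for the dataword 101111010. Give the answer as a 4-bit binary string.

1111

Append 4 zeros: 1011110100000. Divide by 10111 (XOR where the leading bit is 1):
  pos 0: 10111 XOR 10111 = 00000
  pos 5: 10100 XOR 10111 = 00011
  pos 8: 11000 XOR 10111 = 01111
Remainder (last 4 bits) = 1111. This is the CRC / FCS.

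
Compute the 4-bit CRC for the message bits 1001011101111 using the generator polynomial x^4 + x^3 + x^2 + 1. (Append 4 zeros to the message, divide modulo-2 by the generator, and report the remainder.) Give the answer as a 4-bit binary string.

1110

Append 4 zeros: 10010111011110000. Divide by 11101 (XOR where the leading bit is 1):
  pos 0: 10010 XOR 11101 = 01111
  pos 1: 11111 XOR 11101 = 00010
  pos 4: 10110 XOR 11101 = 01011
  pos 5: 10111 XOR 11101 = 01010
  pos 6: 10101 XOR 11101 = 01000
  pos 7: 10001 XOR 11101 = 01100
  pos 8: 11001 XOR 11101 = 00100
  pos 10: 10000 XOR 11101 = 01101
  pos 11: 11010 XOR 11101 = 00111
Remainder (last 4 bits) = 1110. This is the CRC / FCS.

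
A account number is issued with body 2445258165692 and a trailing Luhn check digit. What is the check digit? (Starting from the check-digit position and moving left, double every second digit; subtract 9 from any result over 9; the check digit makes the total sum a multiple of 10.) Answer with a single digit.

Partial digits right→left: 2 9 6 5 6 1 8 5 2 5 4 4 2
Double every second digit counting from the check-digit position (so the 1st, 3rd, 5th, ... of the partial from the right).
  doubled (with −9 where >9): 4 3 3 7 4 8 4 → sum 33
  kept as-is: 9 5 1 5 5 4 → sum 29
Total = 33 + 29 = 62.
Check digit = (10 − (62 mod 10)) mod 10 = 8.

8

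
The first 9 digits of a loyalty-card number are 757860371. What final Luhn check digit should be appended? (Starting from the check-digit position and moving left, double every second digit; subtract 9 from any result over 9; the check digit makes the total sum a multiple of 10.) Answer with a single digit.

Partial digits right→left: 1 7 3 0 6 8 7 5 7
Double every second digit counting from the check-digit position (so the 1st, 3rd, 5th, ... of the partial from the right).
  doubled (with −9 where >9): 2 6 3 5 5 → sum 21
  kept as-is: 7 0 8 5 → sum 20
Total = 21 + 20 = 41.
Check digit = (10 − (41 mod 10)) mod 10 = 9.

9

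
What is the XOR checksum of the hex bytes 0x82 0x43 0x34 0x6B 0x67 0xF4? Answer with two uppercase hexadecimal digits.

0D

XOR the bytes together:
  start with 0x82
  0x82 ⊕ 0x43 = 0xC1
  0xC1 ⊕ 0x34 = 0xF5
  0xF5 ⊕ 0x6B = 0x9E
  0x9E ⊕ 0x67 = 0xF9
  0xF9 ⊕ 0xF4 = 0x0D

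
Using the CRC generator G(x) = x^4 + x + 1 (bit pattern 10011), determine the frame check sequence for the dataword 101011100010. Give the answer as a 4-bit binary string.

1001

Append 4 zeros: 1010111000100000. Divide by 10011 (XOR where the leading bit is 1):
  pos 0: 10101 XOR 10011 = 00110
  pos 2: 11011 XOR 10011 = 01000
  pos 3: 10000 XOR 10011 = 00011
  pos 6: 11001 XOR 10011 = 01010
  pos 7: 10100 XOR 10011 = 00111
  pos 9: 11100 XOR 10011 = 01111
  pos 10: 11110 XOR 10011 = 01101
  pos 11: 11010 XOR 10011 = 01001
Remainder (last 4 bits) = 1001. This is the CRC / FCS.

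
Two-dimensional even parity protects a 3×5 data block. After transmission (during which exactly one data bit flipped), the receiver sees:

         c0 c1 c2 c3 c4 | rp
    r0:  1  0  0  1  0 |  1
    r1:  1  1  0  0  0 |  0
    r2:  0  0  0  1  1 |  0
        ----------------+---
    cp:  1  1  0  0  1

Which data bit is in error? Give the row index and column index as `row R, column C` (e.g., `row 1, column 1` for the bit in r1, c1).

Recompute each row's even parity and compare to rp:
  r0: data parity 0, sent rp 1 → mismatch
  r1: data parity 0, sent rp 0 → ok
  r2: data parity 0, sent rp 0 → ok
Recompute each column's even parity and compare to cp:
  c0: data parity 0, sent cp 1 → mismatch
  c1: data parity 1, sent cp 1 → ok
  c2: data parity 0, sent cp 0 → ok
  c3: data parity 0, sent cp 0 → ok
  c4: data parity 1, sent cp 1 → ok
Exactly one row (r0) and one column (c0) fail → the flipped bit is at their intersection.

row 0, column 0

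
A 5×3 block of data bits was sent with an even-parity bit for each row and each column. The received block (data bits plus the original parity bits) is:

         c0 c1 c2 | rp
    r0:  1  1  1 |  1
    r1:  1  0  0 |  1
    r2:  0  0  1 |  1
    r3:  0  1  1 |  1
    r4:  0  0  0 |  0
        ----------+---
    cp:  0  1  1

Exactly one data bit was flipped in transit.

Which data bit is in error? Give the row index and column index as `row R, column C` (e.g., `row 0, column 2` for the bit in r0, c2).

Recompute each row's even parity and compare to rp:
  r0: data parity 1, sent rp 1 → ok
  r1: data parity 1, sent rp 1 → ok
  r2: data parity 1, sent rp 1 → ok
  r3: data parity 0, sent rp 1 → mismatch
  r4: data parity 0, sent rp 0 → ok
Recompute each column's even parity and compare to cp:
  c0: data parity 0, sent cp 0 → ok
  c1: data parity 0, sent cp 1 → mismatch
  c2: data parity 1, sent cp 1 → ok
Exactly one row (r3) and one column (c1) fail → the flipped bit is at their intersection.

row 3, column 1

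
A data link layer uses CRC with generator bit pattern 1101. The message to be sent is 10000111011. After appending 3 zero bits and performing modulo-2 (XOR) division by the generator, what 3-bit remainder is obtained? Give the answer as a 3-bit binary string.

Append 3 zeros: 10000111011000. Divide by 1101 (XOR where the leading bit is 1):
  pos 0: 1000 XOR 1101 = 0101
  pos 1: 1010 XOR 1101 = 0111
  pos 2: 1111 XOR 1101 = 0010
  pos 4: 1011 XOR 1101 = 0110
  pos 5: 1100 XOR 1101 = 0001
  pos 8: 1110 XOR 1101 = 0011
  pos 10: 1100 XOR 1101 = 0001
Remainder (last 3 bits) = 001. This is the CRC / FCS.

001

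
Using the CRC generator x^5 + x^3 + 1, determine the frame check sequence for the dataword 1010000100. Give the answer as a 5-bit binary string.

10000

Append 5 zeros: 101000010000000. Divide by 101001 (XOR where the leading bit is 1):
  pos 0: 101000 XOR 101001 = 000001
  pos 5: 101000 XOR 101001 = 000001
Remainder (last 5 bits) = 10000. This is the CRC / FCS.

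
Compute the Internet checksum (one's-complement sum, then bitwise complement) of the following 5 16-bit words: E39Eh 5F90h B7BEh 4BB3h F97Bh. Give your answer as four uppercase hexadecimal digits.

BFE2

One's-complement addition (fold any carry out of bit 15 back into bit 0):
  0xE39E + 0x5F90 = 0x1432E → wrap carry → 0x432F
  0x432F + 0xB7BE = 0x0FAED
  0xFAED + 0x4BB3 = 0x146A0 → wrap carry → 0x46A1
  0x46A1 + 0xF97B = 0x1401C → wrap carry → 0x401D
One's-complement sum = 0x401D.
Checksum = ~0x401D & 0xFFFF = 0xBFE2.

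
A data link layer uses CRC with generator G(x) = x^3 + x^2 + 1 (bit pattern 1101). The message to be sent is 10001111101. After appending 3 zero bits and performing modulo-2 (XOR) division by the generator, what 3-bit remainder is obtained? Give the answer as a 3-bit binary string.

Append 3 zeros: 10001111101000. Divide by 1101 (XOR where the leading bit is 1):
  pos 0: 1000 XOR 1101 = 0101
  pos 1: 1011 XOR 1101 = 0110
  pos 2: 1101 XOR 1101 = 0000
  pos 6: 1110 XOR 1101 = 0011
  pos 8: 1110 XOR 1101 = 0011
  pos 10: 1100 XOR 1101 = 0001
Remainder (last 3 bits) = 001. This is the CRC / FCS.

001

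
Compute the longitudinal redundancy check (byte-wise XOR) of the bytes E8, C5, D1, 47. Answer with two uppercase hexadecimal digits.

BB

XOR the bytes together:
  start with 0xE8
  0xE8 ⊕ 0xC5 = 0x2D
  0x2D ⊕ 0xD1 = 0xFC
  0xFC ⊕ 0x47 = 0xBB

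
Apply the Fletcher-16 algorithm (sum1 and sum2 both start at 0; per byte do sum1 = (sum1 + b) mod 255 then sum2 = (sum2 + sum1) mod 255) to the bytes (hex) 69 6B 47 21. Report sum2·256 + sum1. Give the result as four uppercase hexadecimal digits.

973D

Running sums (mod 255):
  after byte 0 (69): sum1=105, sum2=105
  after byte 1 (6B): sum1=212, sum2=62
  after byte 2 (47): sum1=28, sum2=90
  after byte 3 (21): sum1=61, sum2=151
Checksum = sum2·256 + sum1 = 151·256 + 61 = 38717 = 0x973D.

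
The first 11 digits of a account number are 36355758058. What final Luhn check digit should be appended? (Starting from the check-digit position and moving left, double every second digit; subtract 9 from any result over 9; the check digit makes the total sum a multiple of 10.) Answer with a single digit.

Partial digits right→left: 8 5 0 8 5 7 5 5 3 6 3
Double every second digit counting from the check-digit position (so the 1st, 3rd, 5th, ... of the partial from the right).
  doubled (with −9 where >9): 7 0 1 1 6 6 → sum 21
  kept as-is: 5 8 7 5 6 → sum 31
Total = 21 + 31 = 52.
Check digit = (10 − (52 mod 10)) mod 10 = 8.

8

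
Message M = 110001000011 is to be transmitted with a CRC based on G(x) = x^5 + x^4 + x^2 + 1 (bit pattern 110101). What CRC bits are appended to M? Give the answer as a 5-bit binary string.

Append 5 zeros: 11000100001100000. Divide by 110101 (XOR where the leading bit is 1):
  pos 0: 110001 XOR 110101 = 000100
  pos 3: 100000 XOR 110101 = 010101
  pos 4: 101010 XOR 110101 = 011111
  pos 5: 111111 XOR 110101 = 001010
  pos 7: 101010 XOR 110101 = 011111
  pos 8: 111110 XOR 110101 = 001011
  pos 10: 101100 XOR 110101 = 011001
  pos 11: 110010 XOR 110101 = 000111
Remainder (last 5 bits) = 00111. This is the CRC / FCS.

00111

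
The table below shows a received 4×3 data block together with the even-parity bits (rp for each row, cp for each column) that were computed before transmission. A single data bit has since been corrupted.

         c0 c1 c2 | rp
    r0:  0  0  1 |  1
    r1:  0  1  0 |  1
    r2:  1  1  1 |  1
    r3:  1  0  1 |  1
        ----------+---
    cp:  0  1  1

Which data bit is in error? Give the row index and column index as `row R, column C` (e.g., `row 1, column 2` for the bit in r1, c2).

Recompute each row's even parity and compare to rp:
  r0: data parity 1, sent rp 1 → ok
  r1: data parity 1, sent rp 1 → ok
  r2: data parity 1, sent rp 1 → ok
  r3: data parity 0, sent rp 1 → mismatch
Recompute each column's even parity and compare to cp:
  c0: data parity 0, sent cp 0 → ok
  c1: data parity 0, sent cp 1 → mismatch
  c2: data parity 1, sent cp 1 → ok
Exactly one row (r3) and one column (c1) fail → the flipped bit is at their intersection.

row 3, column 1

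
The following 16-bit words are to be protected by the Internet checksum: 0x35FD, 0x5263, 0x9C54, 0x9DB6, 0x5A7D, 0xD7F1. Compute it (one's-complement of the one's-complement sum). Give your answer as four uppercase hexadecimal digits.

0B25

One's-complement addition (fold any carry out of bit 15 back into bit 0):
  0x35FD + 0x5263 = 0x08860
  0x8860 + 0x9C54 = 0x124B4 → wrap carry → 0x24B5
  0x24B5 + 0x9DB6 = 0x0C26B
  0xC26B + 0x5A7D = 0x11CE8 → wrap carry → 0x1CE9
  0x1CE9 + 0xD7F1 = 0x0F4DA
One's-complement sum = 0xF4DA.
Checksum = ~0xF4DA & 0xFFFF = 0x0B25.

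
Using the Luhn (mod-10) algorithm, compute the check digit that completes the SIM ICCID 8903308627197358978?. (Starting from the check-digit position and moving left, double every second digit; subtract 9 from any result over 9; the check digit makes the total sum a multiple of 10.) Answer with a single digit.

Partial digits right→left: 8 7 9 8 5 3 7 9 1 7 2 6 8 0 3 3 0 9 8
Double every second digit counting from the check-digit position (so the 1st, 3rd, 5th, ... of the partial from the right).
  doubled (with −9 where >9): 7 9 1 5 2 4 7 6 0 7 → sum 48
  kept as-is: 7 8 3 9 7 6 0 3 9 → sum 52
Total = 48 + 52 = 100.
Check digit = (10 − (100 mod 10)) mod 10 = 0.

0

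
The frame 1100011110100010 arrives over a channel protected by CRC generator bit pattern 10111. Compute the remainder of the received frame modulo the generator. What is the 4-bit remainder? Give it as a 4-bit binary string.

0000

Modulo-2 division of 1100011110100010 by 10111:
  pos 0: 11000 XOR 10111 = 01111
  pos 1: 11111 XOR 10111 = 01000
  pos 2: 10001 XOR 10111 = 00110
  pos 4: 11011 XOR 10111 = 01100
  pos 5: 11000 XOR 10111 = 01111
  pos 6: 11111 XOR 10111 = 01000
  pos 7: 10000 XOR 10111 = 00111
  pos 9: 11100 XOR 10111 = 01011
  pos 10: 10111 XOR 10111 = 00000
Remainder = 0000 (zero — the frame passes the CRC check).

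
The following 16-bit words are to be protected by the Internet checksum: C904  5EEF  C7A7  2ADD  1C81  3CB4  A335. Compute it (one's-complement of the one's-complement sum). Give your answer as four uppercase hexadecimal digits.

One's-complement addition (fold any carry out of bit 15 back into bit 0):
  0xC904 + 0x5EEF = 0x127F3 → wrap carry → 0x27F4
  0x27F4 + 0xC7A7 = 0x0EF9B
  0xEF9B + 0x2ADD = 0x11A78 → wrap carry → 0x1A79
  0x1A79 + 0x1C81 = 0x036FA
  0x36FA + 0x3CB4 = 0x073AE
  0x73AE + 0xA335 = 0x116E3 → wrap carry → 0x16E4
One's-complement sum = 0x16E4.
Checksum = ~0x16E4 & 0xFFFF = 0xE91B.

E91B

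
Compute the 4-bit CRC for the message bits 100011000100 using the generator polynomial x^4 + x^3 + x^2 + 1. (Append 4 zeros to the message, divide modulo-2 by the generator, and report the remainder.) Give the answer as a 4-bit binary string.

Append 4 zeros: 1000110001000000. Divide by 11101 (XOR where the leading bit is 1):
  pos 0: 10001 XOR 11101 = 01100
  pos 1: 11001 XOR 11101 = 00100
  pos 3: 10000 XOR 11101 = 01101
  pos 4: 11010 XOR 11101 = 00111
  pos 6: 11110 XOR 11101 = 00011
  pos 9: 11000 XOR 11101 = 00101
  pos 11: 10100 XOR 11101 = 01001
Remainder (last 4 bits) = 1001. This is the CRC / FCS.

1001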